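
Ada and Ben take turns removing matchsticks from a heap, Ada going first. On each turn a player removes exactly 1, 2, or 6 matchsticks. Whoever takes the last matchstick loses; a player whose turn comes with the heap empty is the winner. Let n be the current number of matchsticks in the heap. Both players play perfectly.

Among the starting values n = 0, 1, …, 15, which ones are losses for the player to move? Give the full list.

Use the standard recursion: the mover wins at a terminal position; elsewhere, the mover wins exactly when some move hands the opponent an L position.
n=0: no move; the opponent has just taken the last matchstick and therefore loses → W
n=1: only reaches 0(W), which is W → L
n=2: reaches L-position 1 → W
n=3: reaches L-position 1 → W
n=4: only reaches 3(W), 2(W), all W → L
n=5: reaches L-position 4 → W
n=6: reaches L-position 4 → W
n=7: reaches L-position 1 → W
n=8: only reaches 7(W), 6(W), 2(W), all W → L
n=9: reaches L-position 8 → W
n=10: reaches L-position 8 → W
n=11: only reaches 10(W), 9(W), 5(W), all W → L
n=12: reaches L-position 11 → W
n=13: reaches L-position 11 → W
n=14: reaches L-position 8 → W
n=15: only reaches 14(W), 13(W), 9(W), all W → L
Reading off the rows marked L gives the requested list; there are 5 such values of n.

1, 4, 8, 11, 15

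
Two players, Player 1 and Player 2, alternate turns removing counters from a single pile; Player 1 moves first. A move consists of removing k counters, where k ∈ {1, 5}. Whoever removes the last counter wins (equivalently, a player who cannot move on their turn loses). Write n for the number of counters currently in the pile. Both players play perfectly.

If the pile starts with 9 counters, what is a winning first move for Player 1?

Work bottom-up. With no move the player to move loses. Otherwise the position is W if at least one move leads to an L position for the opponent, and L if every move leads to a W.
n=0: no move → L
n=1: can move to 0, which is L ⇒ W
n=2: the only move is to 1(W), a W ⇒ L
n=3: can move to 2, which is L ⇒ W
n=4: the only move is to 3(W), a W ⇒ L
n=5: can move to 4, which is L ⇒ W
n=6: moves to 5(W), 1(W); every one is W ⇒ L
n=7: can move to 6, which is L ⇒ W
n=8: moves to 7(W), 3(W); every one is W ⇒ L
n=9: can move to 8, which is L ⇒ W
From 9, the L positions reachable in one move are: 8, 4. Any move reaching one of these is winning.

Remove 1, leaving 8.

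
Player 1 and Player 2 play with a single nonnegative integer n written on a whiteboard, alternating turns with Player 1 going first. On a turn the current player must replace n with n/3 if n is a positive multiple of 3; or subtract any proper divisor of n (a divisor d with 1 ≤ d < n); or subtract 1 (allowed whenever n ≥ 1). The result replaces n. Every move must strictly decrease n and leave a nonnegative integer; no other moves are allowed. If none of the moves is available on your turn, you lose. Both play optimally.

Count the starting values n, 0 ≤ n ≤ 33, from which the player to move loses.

13

Build the W/L table. Terminal = L. A non-terminal position is W if it has a move to some L; otherwise it is L.
n=0: no move → L
n=1: can move to 0, which is L ⇒ W
n=2: the only move is to 1(W), a W ⇒ L
n=3: can move to 2, which is L ⇒ W
n=4: can move to 2, which is L ⇒ W
n=5: the only move is to 4(W), a W ⇒ L
n=6: can move to 2, which is L ⇒ W
n=7: the only move is to 6(W), a W ⇒ L
n=8: can move to 7, which is L ⇒ W
n=9: moves to 3(W), 6(W), 8(W); every one is W ⇒ L
n=10: can move to 5, which is L ⇒ W
n=11: the only move is to 10(W), a W ⇒ L
n=12: can move to 9, which is L ⇒ W
n=13: the only move is to 12(W), a W ⇒ L
n=14: can move to 7, which is L ⇒ W
n=15: can move to 5, which is L ⇒ W
n=16: moves to 8(W), 12(W), 14(W), 15(W); every one is W ⇒ L
n=17: can move to 16, which is L ⇒ W
n=18: can move to 9, which is L ⇒ W
n=19: the only move is to 18(W), a W ⇒ L
n=20: can move to 16, which is L ⇒ W
n=21: can move to 7, which is L ⇒ W
n=22: can move to 11, which is L ⇒ W
n=23: the only move is to 22(W), a W ⇒ L
n=24: can move to 16, which is L ⇒ W
n=25: moves to 20(W), 24(W); every one is W ⇒ L
n=26: can move to 13, which is L ⇒ W
n=27: can move to 9, which is L ⇒ W
n=28: moves to 14(W), 21(W), 24(W), 26(W), 27(W); every one is W ⇒ L
n=29: can move to 28, which is L ⇒ W
n=30: can move to 25, which is L ⇒ W
n=31: the only move is to 30(W), a W ⇒ L
n=32: can move to 16, which is L ⇒ W
n=33: can move to 11, which is L ⇒ W
L entries with 0 ≤ n ≤ 33: n = 0, 2, 5, 7, 9, 11, 13, 16, 19, 23, 25, 28, 31; that makes 13.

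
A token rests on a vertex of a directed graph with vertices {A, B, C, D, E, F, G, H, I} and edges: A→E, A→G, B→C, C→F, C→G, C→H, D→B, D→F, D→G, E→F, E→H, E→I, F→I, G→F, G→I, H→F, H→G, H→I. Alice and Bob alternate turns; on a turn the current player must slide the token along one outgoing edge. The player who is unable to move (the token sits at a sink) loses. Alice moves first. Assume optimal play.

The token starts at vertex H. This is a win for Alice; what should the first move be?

Move to I.

Build the W/L table. Terminal = L. A non-terminal position is W if it has a move to some L; otherwise it is L.
Every edge goes from a vertex to one that appears earlier in the order I, F, G, H, C, B, E, A, D, so processing vertices in that order labels each vertex after all of its successors.
I: no outgoing edge → L
F: can move to I, which is L ⇒ W
G: can move to I, which is L ⇒ W
H: can move to I, which is L ⇒ W
C: moves to H(W), G(W), F(W); every one is W ⇒ L
B: can move to C, which is L ⇒ W
E: can move to I, which is L ⇒ W
A: moves to E(W), G(W); every one is W ⇒ L
D: moves to B(W), G(W), F(W); every one is W ⇒ L
From H, the L positions reachable in one move are: I.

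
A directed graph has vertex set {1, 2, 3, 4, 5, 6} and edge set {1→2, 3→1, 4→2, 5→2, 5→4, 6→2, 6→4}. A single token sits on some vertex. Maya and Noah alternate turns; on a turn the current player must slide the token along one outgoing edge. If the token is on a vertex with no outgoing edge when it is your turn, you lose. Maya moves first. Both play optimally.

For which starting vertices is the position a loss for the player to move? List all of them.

Classify positions by backward induction: terminal positions (no move available) are L. From any other position, the mover wins iff some move reaches an L.
Every edge goes from a vertex to one that appears earlier in the order 2, 1, 4, 6, 3, 5, so processing vertices in that order labels each vertex after all of its successors.
2: no outgoing edge → L
1: →2(L), so W
4: →2(L), so W
6: →2(L), so W
3: →1(W) only, which is W, so L
5: →2(L), so W
Reading off the rows marked L gives the requested list; there are 2 such vertices.

2, 3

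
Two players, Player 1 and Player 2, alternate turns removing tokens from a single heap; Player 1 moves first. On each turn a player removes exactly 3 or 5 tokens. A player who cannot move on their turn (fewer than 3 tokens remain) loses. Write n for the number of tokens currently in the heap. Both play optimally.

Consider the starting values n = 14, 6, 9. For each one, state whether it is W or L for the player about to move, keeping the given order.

Work bottom-up. With no move the player to move loses. Otherwise the position is W if at least one move leads to an L position for the opponent, and L if every move leads to a W.
n=0: no move → L
n=1: no move → L
n=2: no move → L
n=3: reaches L-position 0 → W
n=4: reaches L-position 1 → W
n=5: reaches L-position 2 → W
n=6: reaches L-position 1 → W
n=7: reaches L-position 2 → W
n=8: only reaches 5(W), 3(W), all W → L
n=9: only reaches 6(W), 4(W), all W → L
n=10: only reaches 7(W), 5(W), all W → L
n=11: reaches L-position 8 → W
n=12: reaches L-position 9 → W
n=13: reaches L-position 10 → W
n=14: reaches L-position 9 → W

14: W, 6: W, 9: L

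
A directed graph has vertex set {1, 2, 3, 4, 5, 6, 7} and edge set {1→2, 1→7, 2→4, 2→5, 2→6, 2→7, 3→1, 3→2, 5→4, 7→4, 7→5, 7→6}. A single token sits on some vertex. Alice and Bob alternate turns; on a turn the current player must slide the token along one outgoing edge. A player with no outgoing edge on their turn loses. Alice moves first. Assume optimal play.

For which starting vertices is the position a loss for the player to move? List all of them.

1, 4, 6

Compute win/loss labels from the base case upward. A position with no move is L. Any other position is W if it can reach an L in one move, else L.
Every edge goes from a vertex to one that appears earlier in the order 4, 6, 5, 7, 2, 1, 3, so processing vertices in that order labels each vertex after all of its successors.
4: no outgoing edge → L
6: no outgoing edge → L
5: reaches L-position 4 → W
7: reaches L-position 6 → W
2: reaches L-position 6 → W
1: only reaches 2(W), 7(W), all W → L
3: reaches L-position 1 → W
The losing starting vertices are exactly the entries labelled L in this table (3 of them).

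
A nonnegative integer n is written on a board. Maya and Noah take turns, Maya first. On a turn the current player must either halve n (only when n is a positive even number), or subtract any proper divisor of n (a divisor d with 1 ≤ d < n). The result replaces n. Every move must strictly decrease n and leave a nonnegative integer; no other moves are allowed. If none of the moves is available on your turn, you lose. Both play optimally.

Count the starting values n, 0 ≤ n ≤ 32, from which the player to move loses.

Work bottom-up. With no move the player to move loses. Otherwise the position is W if at least one move leads to an L position for the opponent, and L if every move leads to a W.
n=0: no move → L
n=1: no move → L
n=2: reaches L-position 1 → W
n=3: only reaches 2(W), which is W → L
n=4: reaches L-position 3 → W
n=5: only reaches 4(W), which is W → L
n=6: reaches L-position 3 → W
n=7: only reaches 6(W), which is W → L
n=8: reaches L-position 7 → W
n=9: only reaches 6(W), 8(W), all W → L
n=10: reaches L-position 5 → W
n=11: only reaches 10(W), which is W → L
n=12: reaches L-position 9 → W
n=13: only reaches 12(W), which is W → L
n=14: reaches L-position 7 → W
n=15: only reaches 10(W), 12(W), 14(W), all W → L
n=16: reaches L-position 15 → W
n=17: only reaches 16(W), which is W → L
n=18: reaches L-position 9 → W
n=19: only reaches 18(W), which is W → L
n=20: reaches L-position 15 → W
n=21: only reaches 14(W), 18(W), 20(W), all W → L
n=22: reaches L-position 11 → W
n=23: only reaches 22(W), which is W → L
n=24: reaches L-position 21 → W
n=25: only reaches 20(W), 24(W), all W → L
n=26: reaches L-position 13 → W
n=27: only reaches 18(W), 24(W), 26(W), all W → L
n=28: reaches L-position 21 → W
n=29: only reaches 28(W), which is W → L
n=30: reaches L-position 15 → W
n=31: only reaches 30(W), which is W → L
n=32: reaches L-position 31 → W
L entries with 0 ≤ n ≤ 32: n = 0, 1, 3, 5, 7, 9, 11, 13, 15, 17, 19, 21, 23, 25, 27, 29, 31; that makes 17.

17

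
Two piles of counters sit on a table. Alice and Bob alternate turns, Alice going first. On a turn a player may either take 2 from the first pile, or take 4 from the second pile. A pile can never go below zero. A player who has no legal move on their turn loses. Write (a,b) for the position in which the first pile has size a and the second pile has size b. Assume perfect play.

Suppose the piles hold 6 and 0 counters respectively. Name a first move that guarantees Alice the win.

Move to (4,0).

Classify positions by backward induction: terminal positions (no move available) are L. From any other position, the mover wins iff some move reaches an L.
No move ever increases a pile, so every position that can arise here has a ≤ 6 and b ≤ 0; it is enough to label the cells with 0 ≤ a ≤ 6 and 0 ≤ b ≤ 0.
Every move lowers a or b (never raises either), so fill the grid row by row in increasing a, and left to right within a row: each cell's successors are then already labelled.
      b=0
a=0:    L
a=1:    L
a=2:    W
a=3:    W
a=4:    L
a=5:    L
a=6:    W
Cells with no legal move (terminal, hence L): (0,0), (1,0).
The remaining L cells, each justified by listing all of its moves:
(4,0): the only move is to (2,0)(W), a W ⇒ L
(5,0): the only move is to (3,0)(W), a W ⇒ L
Every other cell has at least one move into one of the L cells above, so it is W.
From (6,0), the L positions reachable in one move are: (4,0).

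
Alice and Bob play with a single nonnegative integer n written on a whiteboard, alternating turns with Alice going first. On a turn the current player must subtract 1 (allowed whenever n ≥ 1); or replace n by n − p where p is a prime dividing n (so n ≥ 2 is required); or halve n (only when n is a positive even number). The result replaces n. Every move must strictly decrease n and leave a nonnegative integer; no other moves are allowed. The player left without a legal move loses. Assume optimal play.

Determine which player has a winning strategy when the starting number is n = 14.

Work bottom-up. With no move the player to move loses. Otherwise the position is W if at least one move leads to an L position for the opponent, and L if every move leads to a W.
n=0: no move → L
n=1: →0(L), so W
n=2: →0(L), so W
n=3: →0(L), so W
n=4: →2(W), 3(W) — all W, so L
n=5: →0(L), so W
n=6: →4(L), so W
n=7: →0(L), so W
n=8: →4(L), so W
n=9: →6(W), 8(W) — all W, so L
n=10: →9(L), so W
n=11: →0(L), so W
n=12: →9(L), so W
n=13: →0(L), so W
n=14: →7(W), 12(W), 13(W) — all W, so L
Every move from 14 reaches a W position, so the mover loses.

Bob wins.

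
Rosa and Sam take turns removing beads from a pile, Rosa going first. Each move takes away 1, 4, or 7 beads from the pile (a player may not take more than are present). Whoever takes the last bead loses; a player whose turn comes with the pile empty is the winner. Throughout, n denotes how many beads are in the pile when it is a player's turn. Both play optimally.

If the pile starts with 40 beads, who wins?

Rosa wins.

Label each position W (a win for the player to move) or L (a loss). A position with no legal move is W; any other position is W exactly when some move reaches an L, and L when every move reaches a W.
n=0: no move; the opponent has just taken the last bead and therefore loses → W
n=1: the only move is to 0(W), a W ⇒ L
n=2: can move to 1, which is L ⇒ W
n=3: the only move is to 2(W), a W ⇒ L
n=4: can move to 3, which is L ⇒ W
n=5: can move to 1, which is L ⇒ W
n=6: moves to 5(W), 2(W); every one is W ⇒ L
n=7: can move to 6, which is L ⇒ W
n=8: can move to 1, which is L ⇒ W
n=9: moves to 8(W), 5(W), 2(W); every one is W ⇒ L
n=10: can move to 9, which is L ⇒ W
n=11: moves to 10(W), 7(W), 4(W); every one is W ⇒ L
n=12: can move to 11, which is L ⇒ W
n=13: can move to 9, which is L ⇒ W
n=14: moves to 13(W), 10(W), 7(W); every one is W ⇒ L
n=15: can move to 14, which is L ⇒ W
n=16: can move to 9, which is L ⇒ W
n=17: moves to 16(W), 13(W), 10(W); every one is W ⇒ L
n=18: can move to 17, which is L ⇒ W
n=19: moves to 18(W), 15(W), 12(W); every one is W ⇒ L
n=20: can move to 19, which is L ⇒ W
n=21: can move to 17, which is L ⇒ W
n=22: moves to 21(W), 18(W), 15(W); every one is W ⇒ L
n=23: can move to 22, which is L ⇒ W
n=24: can move to 17, which is L ⇒ W
n=25: moves to 24(W), 21(W), 18(W); every one is W ⇒ L
n=26: can move to 25, which is L ⇒ W
n=27: moves to 26(W), 23(W), 20(W); every one is W ⇒ L
n=28: can move to 27, which is L ⇒ W
n=29: can move to 25, which is L ⇒ W
n=30: moves to 29(W), 26(W), 23(W); every one is W ⇒ L
n=31: can move to 30, which is L ⇒ W
n=32: can move to 25, which is L ⇒ W
n=33: moves to 32(W), 29(W), 26(W); every one is W ⇒ L
n=34: can move to 33, which is L ⇒ W
n=35: moves to 34(W), 31(W), 28(W); every one is W ⇒ L
n=36: can move to 35, which is L ⇒ W
n=37: can move to 33, which is L ⇒ W
n=38: moves to 37(W), 34(W), 31(W); every one is W ⇒ L
n=39: can move to 38, which is L ⇒ W
n=40: can move to 33, which is L ⇒ W
From 40 Rosa can remove 7, leaving 33, reaching an L position.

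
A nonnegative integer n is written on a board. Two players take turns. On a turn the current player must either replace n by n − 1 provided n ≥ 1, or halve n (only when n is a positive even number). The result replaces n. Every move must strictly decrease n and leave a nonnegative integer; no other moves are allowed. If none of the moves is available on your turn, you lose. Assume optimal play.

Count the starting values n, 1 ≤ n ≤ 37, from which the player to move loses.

Work bottom-up. With no move the player to move loses. Otherwise the position is W if at least one move leads to an L position for the opponent, and L if every move leads to a W.
n=0: no move → L
n=1: can move to 0, which is L ⇒ W
n=2: the only move is to 1(W), a W ⇒ L
n=3: can move to 2, which is L ⇒ W
n=4: can move to 2, which is L ⇒ W
n=5: the only move is to 4(W), a W ⇒ L
n=6: can move to 5, which is L ⇒ W
n=7: the only move is to 6(W), a W ⇒ L
n=8: can move to 7, which is L ⇒ W
n=9: the only move is to 8(W), a W ⇒ L
n=10: can move to 5, which is L ⇒ W
n=11: the only move is to 10(W), a W ⇒ L
n=12: can move to 11, which is L ⇒ W
n=13: the only move is to 12(W), a W ⇒ L
n=14: can move to 7, which is L ⇒ W
n=15: the only move is to 14(W), a W ⇒ L
n=16: can move to 15, which is L ⇒ W
n=17: the only move is to 16(W), a W ⇒ L
n=18: can move to 9, which is L ⇒ W
n=19: the only move is to 18(W), a W ⇒ L
n=20: can move to 19, which is L ⇒ W
n=21: the only move is to 20(W), a W ⇒ L
n=22: can move to 11, which is L ⇒ W
n=23: the only move is to 22(W), a W ⇒ L
n=24: can move to 23, which is L ⇒ W
n=25: the only move is to 24(W), a W ⇒ L
n=26: can move to 13, which is L ⇒ W
n=27: the only move is to 26(W), a W ⇒ L
n=28: can move to 27, which is L ⇒ W
n=29: the only move is to 28(W), a W ⇒ L
n=30: can move to 15, which is L ⇒ W
n=31: the only move is to 30(W), a W ⇒ L
n=32: can move to 31, which is L ⇒ W
n=33: the only move is to 32(W), a W ⇒ L
n=34: can move to 17, which is L ⇒ W
n=35: the only move is to 34(W), a W ⇒ L
n=36: can move to 35, which is L ⇒ W
n=37: the only move is to 36(W), a W ⇒ L
L entries with 1 ≤ n ≤ 37 (n=0 is outside the asked range and is not counted): n = 2, 5, 7, 9, 11, 13, 15, 17, 19, 21, 23, 25, 27, 29, 31, 33, 35, 37; that makes 18.

18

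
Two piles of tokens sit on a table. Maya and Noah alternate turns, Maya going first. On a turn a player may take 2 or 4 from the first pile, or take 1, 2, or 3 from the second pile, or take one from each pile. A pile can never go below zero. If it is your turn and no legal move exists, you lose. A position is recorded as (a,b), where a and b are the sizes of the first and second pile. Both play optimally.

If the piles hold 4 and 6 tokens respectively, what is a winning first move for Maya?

Classify positions by backward induction: terminal positions (no move available) are L. From any other position, the mover wins iff some move reaches an L.
No move ever increases a pile, so every position that can arise here has a ≤ 4 and b ≤ 6; it is enough to label the cells with 0 ≤ a ≤ 4 and 0 ≤ b ≤ 6.
Every move lowers a or b (never raises either), so fill the grid row by row in increasing a, and left to right within a row: each cell's successors are then already labelled.
      b=0  b=1  b=2  b=3  b=4  b=5  b=6
a=0:    L    W    W    W    L    W    W
a=1:    L    W    W    W    L    W    W
a=2:    W    W    L    W    W    W    L
a=3:    W    L    W    W    W    L    W
a=4:    W    L    W    W    W    L    W
Cells with no legal move (terminal, hence L): (0,0), (1,0).
The remaining L cells, each justified by listing all of its moves:
(0,4): moves to (0,3)(W), (0,2)(W), (0,1)(W); every one is W ⇒ L
(1,4): moves to (1,3)(W), (1,2)(W), (1,1)(W), (0,3)(W); every one is W ⇒ L
(2,2): moves to (0,2)(W), (2,1)(W), (2,0)(W), (1,1)(W); every one is W ⇒ L
(2,6): moves to (0,6)(W), (2,5)(W), (2,4)(W), (2,3)(W), (1,5)(W); every one is W ⇒ L
(3,1): moves to (1,1)(W), (3,0)(W), (2,0)(W); every one is W ⇒ L
(3,5): moves to (1,5)(W), (3,4)(W), (3,3)(W), (3,2)(W), (2,4)(W); every one is W ⇒ L
(4,1): moves to (2,1)(W), (0,1)(W), (4,0)(W), (3,0)(W); every one is W ⇒ L
(4,5): moves to (2,5)(W), (0,5)(W), (4,4)(W), (4,3)(W), (4,2)(W), (3,4)(W); every one is W ⇒ L
Every other cell has at least one move into one of the L cells above, so it is W.
From (4,6), the L positions reachable in one move are: (2,6), (4,5), (3,5). Any move reaching one of these is winning.

Move to (2,6).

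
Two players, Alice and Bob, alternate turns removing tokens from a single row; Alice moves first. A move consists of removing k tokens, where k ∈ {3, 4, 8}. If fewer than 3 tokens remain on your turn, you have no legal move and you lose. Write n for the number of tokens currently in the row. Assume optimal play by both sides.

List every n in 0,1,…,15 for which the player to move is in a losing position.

Use the standard recursion: the mover loses at a terminal position; elsewhere, the mover wins exactly when some move hands the opponent an L position.
n=0: no move → L
n=1: no move → L
n=2: no move → L
n=3: can move to 0, which is L ⇒ W
n=4: can move to 1, which is L ⇒ W
n=5: can move to 2, which is L ⇒ W
n=6: can move to 2, which is L ⇒ W
n=7: moves to 4(W), 3(W); every one is W ⇒ L
n=8: can move to 0, which is L ⇒ W
n=9: can move to 1, which is L ⇒ W
n=10: can move to 7, which is L ⇒ W
n=11: can move to 7, which is L ⇒ W
n=12: moves to 9(W), 8(W), 4(W); every one is W ⇒ L
n=13: moves to 10(W), 9(W), 5(W); every one is W ⇒ L
n=14: moves to 11(W), 10(W), 6(W); every one is W ⇒ L
n=15: can move to 12, which is L ⇒ W
Reading off the rows marked L gives the requested list; there are 7 such values of n.

0, 1, 2, 7, 12, 13, 14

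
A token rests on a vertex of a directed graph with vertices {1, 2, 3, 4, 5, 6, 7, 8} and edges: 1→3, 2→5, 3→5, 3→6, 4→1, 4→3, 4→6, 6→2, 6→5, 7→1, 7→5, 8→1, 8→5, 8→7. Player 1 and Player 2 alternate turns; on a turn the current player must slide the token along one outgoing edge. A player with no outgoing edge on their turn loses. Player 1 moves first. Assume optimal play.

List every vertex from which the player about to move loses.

Compute win/loss labels from the base case upward. A position with no move is L. Any other position is W if it can reach an L in one move, else L.
Every edge goes from a vertex to one that appears earlier in the order 5, 2, 6, 3, 1, 7, 4, 8, so processing vertices in that order labels each vertex after all of its successors.
5: no outgoing edge → L
2: W (go to 5, an L position)
6: W (go to 5, an L position)
3: W (go to 5, an L position)
1: L (sole option 3(W) is W)
7: W (go to 1, an L position)
4: W (go to 1, an L position)
8: W (go to 1, an L position)
Reading off the rows marked L gives the requested list; there are 2 such vertices.

1, 5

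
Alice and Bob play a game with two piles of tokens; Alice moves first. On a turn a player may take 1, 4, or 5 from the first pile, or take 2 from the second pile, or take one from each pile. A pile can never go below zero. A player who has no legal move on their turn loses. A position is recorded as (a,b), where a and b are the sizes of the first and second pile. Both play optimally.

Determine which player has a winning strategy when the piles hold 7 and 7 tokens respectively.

Compute win/loss labels from the base case upward. A position with no move is L. Any other position is W if it can reach an L in one move, else L.
No move ever increases a pile, so every position that can arise here has a ≤ 7 and b ≤ 7; it is enough to label the cells with 0 ≤ a ≤ 7 and 0 ≤ b ≤ 7.
Every move lowers a or b (never raises either), so fill the grid row by row in increasing a, and left to right within a row: each cell's successors are then already labelled.
      b=0  b=1  b=2  b=3  b=4  b=5  b=6  b=7
a=0:    L    L    W    W    L    L    W    W
a=1:    W    W    W    L    W    W    W    L
a=2:    L    L    W    W    W    L    L    W
a=3:    W    W    W    L    L    W    W    W
a=4:    W    W    L    W    W    W    L    L
a=5:    W    W    W    W    W    W    W    W
a=6:    W    W    L    W    W    W    W    W
a=7:    W    W    W    W    W    W    W    L
Cells with no legal move (terminal, hence L): (0,0), (0,1).
The remaining L cells, each justified by listing all of its moves:
(0,4): only reaches (0,2)(W), which is W → L
(0,5): only reaches (0,3)(W), which is W → L
(1,3): only reaches (0,3)(W), (1,1)(W), (0,2)(W), all W → L
(1,7): only reaches (0,7)(W), (1,5)(W), (0,6)(W), all W → L
(2,0): only reaches (1,0)(W), which is W → L
(2,1): only reaches (1,1)(W), (1,0)(W), all W → L
(2,5): only reaches (1,5)(W), (2,3)(W), (1,4)(W), all W → L
(2,6): only reaches (1,6)(W), (2,4)(W), (1,5)(W), all W → L
(3,3): only reaches (2,3)(W), (3,1)(W), (2,2)(W), all W → L
(3,4): only reaches (2,4)(W), (3,2)(W), (2,3)(W), all W → L
(4,2): only reaches (3,2)(W), (0,2)(W), (4,0)(W), (3,1)(W), all W → L
(4,6): only reaches (3,6)(W), (0,6)(W), (4,4)(W), (3,5)(W), all W → L
(4,7): only reaches (3,7)(W), (0,7)(W), (4,5)(W), (3,6)(W), all W → L
(6,2): only reaches (5,2)(W), (2,2)(W), (1,2)(W), (6,0)(W), (5,1)(W), all W → L
(7,7): only reaches (6,7)(W), (3,7)(W), (2,7)(W), (7,5)(W), (6,6)(W), all W → L
Every other cell has at least one move into one of the L cells above, so it is W.
The starting position (7,7) is L: whatever Alice does, the opponent receives a W position.

Bob wins.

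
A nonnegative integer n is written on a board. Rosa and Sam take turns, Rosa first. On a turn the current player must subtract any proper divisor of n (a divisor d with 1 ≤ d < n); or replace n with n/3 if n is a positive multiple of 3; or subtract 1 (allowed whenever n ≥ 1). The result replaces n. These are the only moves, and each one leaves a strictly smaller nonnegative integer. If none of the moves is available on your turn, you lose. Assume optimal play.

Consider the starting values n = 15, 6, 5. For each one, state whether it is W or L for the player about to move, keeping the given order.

Label each position W (a win for the player to move) or L (a loss). A position with no legal move is L; any other position is W exactly when some move reaches an L, and L when every move reaches a W.
n=0: no move → L
n=1: can move to 0, which is L ⇒ W
n=2: the only move is to 1(W), a W ⇒ L
n=3: can move to 2, which is L ⇒ W
n=4: can move to 2, which is L ⇒ W
n=5: the only move is to 4(W), a W ⇒ L
n=6: can move to 2, which is L ⇒ W
n=7: the only move is to 6(W), a W ⇒ L
n=8: can move to 7, which is L ⇒ W
n=9: moves to 3(W), 6(W), 8(W); every one is W ⇒ L
n=10: can move to 5, which is L ⇒ W
n=11: the only move is to 10(W), a W ⇒ L
n=12: can move to 9, which is L ⇒ W
n=13: the only move is to 12(W), a W ⇒ L
n=14: can move to 7, which is L ⇒ W
n=15: can move to 5, which is L ⇒ W

15: W, 6: W, 5: L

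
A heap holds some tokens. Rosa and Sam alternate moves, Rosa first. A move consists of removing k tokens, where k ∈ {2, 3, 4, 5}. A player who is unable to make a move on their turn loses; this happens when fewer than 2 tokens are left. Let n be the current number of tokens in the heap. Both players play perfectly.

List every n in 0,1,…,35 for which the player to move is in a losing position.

Label each position W (a win for the player to move) or L (a loss). A position with no legal move is L; any other position is W exactly when some move reaches an L, and L when every move reaches a W.
n=0: no move → L
n=1: no move → L
n=2: →0(L), so W
n=3: →1(L), so W
n=4: →1(L), so W
n=5: →1(L), so W
n=6: →1(L), so W
n=7: →5(W), 4(W), 3(W), 2(W) — all W, so L
n=8: →6(W), 5(W), 4(W), 3(W) — all W, so L
n=9: →7(L), so W
n=10: →8(L), so W
n=11: →8(L), so W
n=12: →8(L), so W
n=13: →8(L), so W
n=14: →12(W), 11(W), 10(W), 9(W) — all W, so L
n=15: →13(W), 12(W), 11(W), 10(W) — all W, so L
n=16: →14(L), so W
n=17: →15(L), so W
n=18: →15(L), so W
n=19: →15(L), so W
n=20: →15(L), so W
n=21: →19(W), 18(W), 17(W), 16(W) — all W, so L
n=22: →20(W), 19(W), 18(W), 17(W) — all W, so L
n=23: →21(L), so W
n=24: →22(L), so W
n=25: →22(L), so W
n=26: →22(L), so W
n=27: →22(L), so W
n=28: →26(W), 25(W), 24(W), 23(W) — all W, so L
n=29: →27(W), 26(W), 25(W), 24(W) — all W, so L
n=30: →28(L), so W
n=31: →29(L), so W
n=32: →29(L), so W
n=33: →29(L), so W
n=34: →29(L), so W
n=35: →33(W), 32(W), 31(W), 30(W) — all W, so L
The losing starting values of n are exactly the entries labelled L in this table (11 of them).

0, 1, 7, 8, 14, 15, 21, 22, 28, 29, 35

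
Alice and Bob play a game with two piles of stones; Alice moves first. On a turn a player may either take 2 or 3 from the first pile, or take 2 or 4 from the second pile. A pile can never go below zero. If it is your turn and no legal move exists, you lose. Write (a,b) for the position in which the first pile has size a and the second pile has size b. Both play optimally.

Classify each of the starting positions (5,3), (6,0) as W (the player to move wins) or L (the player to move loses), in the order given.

(5,3): W, (6,0): L

Compute win/loss labels from the base case upward. A position with no move is L. Any other position is W if it can reach an L in one move, else L.
No move ever increases a pile, so every position that can arise here has a ≤ 6 and b ≤ 3; it is enough to label the cells with 0 ≤ a ≤ 6 and 0 ≤ b ≤ 3.
Every move lowers a or b (never raises either), so fill the grid row by row in increasing a, and left to right within a row: each cell's successors are then already labelled.
      b=0  b=1  b=2  b=3
a=0:    L    L    W    W
a=1:    L    L    W    W
a=2:    W    W    L    L
a=3:    W    W    L    L
a=4:    W    W    W    W
a=5:    L    L    W    W
a=6:    L    L    W    W
Cells with no legal move (terminal, hence L): (0,0), (0,1), (1,0), (1,1).
The remaining L cells, each justified by listing all of its moves:
(2,2): moves to (0,2)(W), (2,0)(W); every one is W ⇒ L
(2,3): moves to (0,3)(W), (2,1)(W); every one is W ⇒ L
(3,2): moves to (1,2)(W), (0,2)(W), (3,0)(W); every one is W ⇒ L
(3,3): moves to (1,3)(W), (0,3)(W), (3,1)(W); every one is W ⇒ L
(5,0): moves to (3,0)(W), (2,0)(W); every one is W ⇒ L
(5,1): moves to (3,1)(W), (2,1)(W); every one is W ⇒ L
(6,0): moves to (4,0)(W), (3,0)(W); every one is W ⇒ L
(6,1): moves to (4,1)(W), (3,1)(W); every one is W ⇒ L
Every other cell has at least one move into one of the L cells above, so it is W.
(5,3): the move to (3,3) reaches an L cell, so W
(6,0): one of the L cells justified above, so L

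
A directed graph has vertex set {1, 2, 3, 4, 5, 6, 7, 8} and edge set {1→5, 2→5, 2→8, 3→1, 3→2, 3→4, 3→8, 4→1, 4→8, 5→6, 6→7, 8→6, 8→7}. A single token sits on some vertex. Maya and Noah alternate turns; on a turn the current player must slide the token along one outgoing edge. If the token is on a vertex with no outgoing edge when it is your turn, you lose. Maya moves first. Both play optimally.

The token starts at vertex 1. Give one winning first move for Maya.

Use the standard recursion: the mover loses at a terminal position; elsewhere, the mover wins exactly when some move hands the opponent an L position.
Every edge goes from a vertex to one that appears earlier in the order 7, 6, 5, 8, 1, 2, 4, 3, so processing vertices in that order labels each vertex after all of its successors.
7: no outgoing edge → L
6: →7(L), so W
5: →6(W) only, which is W, so L
8: →7(L), so W
1: →5(L), so W
2: →5(L), so W
4: →1(W), 8(W) — all W, so L
3: →4(L), so W
From 1, the L positions reachable in one move are: 5.

Move to 5.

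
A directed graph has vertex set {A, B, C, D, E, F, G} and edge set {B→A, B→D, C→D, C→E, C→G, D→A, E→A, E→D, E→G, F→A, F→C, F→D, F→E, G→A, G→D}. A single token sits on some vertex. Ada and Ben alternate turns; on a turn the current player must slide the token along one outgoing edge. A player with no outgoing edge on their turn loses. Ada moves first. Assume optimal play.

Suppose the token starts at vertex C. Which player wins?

Ben wins.

Compute win/loss labels from the base case upward. A position with no move is L. Any other position is W if it can reach an L in one move, else L.
Every edge goes from a vertex to one that appears earlier in the order A, D, G, E, C, F, B, so processing vertices in that order labels each vertex after all of its successors.
A: no outgoing edge → L
D: can move to A, which is L ⇒ W
G: can move to A, which is L ⇒ W
E: can move to A, which is L ⇒ W
C: moves to E(W), G(W), D(W); every one is W ⇒ L
F: can move to C, which is L ⇒ W
B: can move to A, which is L ⇒ W
The starting position C is L: whatever Ada does, the opponent receives a W position.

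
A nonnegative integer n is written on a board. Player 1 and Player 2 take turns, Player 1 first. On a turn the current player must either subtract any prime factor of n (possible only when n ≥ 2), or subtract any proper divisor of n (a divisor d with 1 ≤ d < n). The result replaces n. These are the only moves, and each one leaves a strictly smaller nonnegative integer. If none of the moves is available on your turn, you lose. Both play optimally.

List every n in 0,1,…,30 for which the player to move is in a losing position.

0, 1, 4, 9, 14, 20, 26

Label each position W (a win for the player to move) or L (a loss). A position with no legal move is L; any other position is W exactly when some move reaches an L, and L when every move reaches a W.
n=0: no move → L
n=1: no move → L
n=2: →0(L), so W
n=3: →0(L), so W
n=4: →2(W), 3(W) — all W, so L
n=5: →0(L), so W
n=6: →4(L), so W
n=7: →0(L), so W
n=8: →4(L), so W
n=9: →6(W), 8(W) — all W, so L
n=10: →9(L), so W
n=11: →0(L), so W
n=12: →9(L), so W
n=13: →0(L), so W
n=14: →7(W), 12(W), 13(W) — all W, so L
n=15: →14(L), so W
n=16: →14(L), so W
n=17: →0(L), so W
n=18: →9(L), so W
n=19: →0(L), so W
n=20: →10(W), 15(W), 16(W), 18(W), 19(W) — all W, so L
n=21: →14(L), so W
n=22: →20(L), so W
n=23: →0(L), so W
n=24: →20(L), so W
n=25: →20(L), so W
n=26: →13(W), 24(W), 25(W) — all W, so L
n=27: →26(L), so W
n=28: →14(L), so W
n=29: →0(L), so W
n=30: →20(L), so W
Reading off the rows marked L gives the requested list; there are 7 such values of n.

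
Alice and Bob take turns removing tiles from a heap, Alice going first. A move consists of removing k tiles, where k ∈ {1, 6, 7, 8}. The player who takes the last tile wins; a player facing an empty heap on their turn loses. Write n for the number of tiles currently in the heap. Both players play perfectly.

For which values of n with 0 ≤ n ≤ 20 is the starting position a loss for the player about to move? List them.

0, 2, 4, 13, 15, 17

Use the standard recursion: the mover loses at a terminal position; elsewhere, the mover wins exactly when some move hands the opponent an L position.
n=0: no move → L
n=1: W (go to 0, an L position)
n=2: L (sole option 1(W) is W)
n=3: W (go to 2, an L position)
n=4: L (sole option 3(W) is W)
n=5: W (go to 4, an L position)
n=6: W (go to 0, an L position)
n=7: W (go to 0, an L position)
n=8: W (go to 2, an L position)
n=9: W (go to 2, an L position)
n=10: W (go to 4, an L position)
n=11: W (go to 4, an L position)
n=12: W (go to 4, an L position)
n=13: L (options 12(W), 7(W), 6(W), 5(W) are all W)
n=14: W (go to 13, an L position)
n=15: L (options 14(W), 9(W), 8(W), 7(W) are all W)
n=16: W (go to 15, an L position)
n=17: L (options 16(W), 11(W), 10(W), 9(W) are all W)
n=18: W (go to 17, an L position)
n=19: W (go to 13, an L position)
n=20: W (go to 13, an L position)
The losing starting values of n are exactly the entries labelled L in this table (6 of them).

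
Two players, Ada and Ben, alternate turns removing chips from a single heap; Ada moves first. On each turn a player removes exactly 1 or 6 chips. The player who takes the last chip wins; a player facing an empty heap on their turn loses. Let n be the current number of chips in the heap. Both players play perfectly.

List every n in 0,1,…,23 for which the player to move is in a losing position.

0, 2, 4, 7, 9, 11, 14, 16, 18, 21, 23

Build the W/L table. Terminal = L. A non-terminal position is W if it has a move to some L; otherwise it is L.
n=0: no move → L
n=1: can move to 0, which is L ⇒ W
n=2: the only move is to 1(W), a W ⇒ L
n=3: can move to 2, which is L ⇒ W
n=4: the only move is to 3(W), a W ⇒ L
n=5: can move to 4, which is L ⇒ W
n=6: can move to 0, which is L ⇒ W
n=7: moves to 6(W), 1(W); every one is W ⇒ L
n=8: can move to 7, which is L ⇒ W
n=9: moves to 8(W), 3(W); every one is W ⇒ L
n=10: can move to 9, which is L ⇒ W
n=11: moves to 10(W), 5(W); every one is W ⇒ L
n=12: can move to 11, which is L ⇒ W
n=13: can move to 7, which is L ⇒ W
n=14: moves to 13(W), 8(W); every one is W ⇒ L
n=15: can move to 14, which is L ⇒ W
n=16: moves to 15(W), 10(W); every one is W ⇒ L
n=17: can move to 16, which is L ⇒ W
n=18: moves to 17(W), 12(W); every one is W ⇒ L
n=19: can move to 18, which is L ⇒ W
n=20: can move to 14, which is L ⇒ W
n=21: moves to 20(W), 15(W); every one is W ⇒ L
n=22: can move to 21, which is L ⇒ W
n=23: moves to 22(W), 17(W); every one is W ⇒ L
Reading off the rows marked L gives the requested list; there are 11 such values of n.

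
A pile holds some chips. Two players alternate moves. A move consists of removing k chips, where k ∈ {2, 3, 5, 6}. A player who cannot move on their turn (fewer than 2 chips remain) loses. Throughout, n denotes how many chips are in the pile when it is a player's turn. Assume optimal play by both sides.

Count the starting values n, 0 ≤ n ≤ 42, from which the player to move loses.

Positions with no move are L. A position that does have a move is losing for the player to move precisely when every available move leads to a winning position for the opponent. Fill in the labels:
n=0: no move → L
n=1: no move → L
n=2: reaches L-position 0 → W
n=3: reaches L-position 1 → W
n=4: reaches L-position 1 → W
n=5: reaches L-position 0 → W
n=6: reaches L-position 1 → W
n=7: reaches L-position 1 → W
n=8: only reaches 6(W), 5(W), 3(W), 2(W), all W → L
n=9: only reaches 7(W), 6(W), 4(W), 3(W), all W → L
n=10: reaches L-position 8 → W
n=11: reaches L-position 9 → W
n=12: reaches L-position 9 → W
n=13: reaches L-position 8 → W
n=14: reaches L-position 9 → W
n=15: reaches L-position 9 → W
n=16: only reaches 14(W), 13(W), 11(W), 10(W), all W → L
n=17: only reaches 15(W), 14(W), 12(W), 11(W), all W → L
n=18: reaches L-position 16 → W
n=19: reaches L-position 17 → W
n=20: reaches L-position 17 → W
n=21: reaches L-position 16 → W
n=22: reaches L-position 17 → W
n=23: reaches L-position 17 → W
n=24: only reaches 22(W), 21(W), 19(W), 18(W), all W → L
n=25: only reaches 23(W), 22(W), 20(W), 19(W), all W → L
n=26: reaches L-position 24 → W
n=27: reaches L-position 25 → W
n=28: reaches L-position 25 → W
n=29: reaches L-position 24 → W
n=30: reaches L-position 25 → W
n=31: reaches L-position 25 → W
n=32: only reaches 30(W), 29(W), 27(W), 26(W), all W → L
n=33: only reaches 31(W), 30(W), 28(W), 27(W), all W → L
n=34: reaches L-position 32 → W
n=35: reaches L-position 33 → W
n=36: reaches L-position 33 → W
n=37: reaches L-position 32 → W
n=38: reaches L-position 33 → W
n=39: reaches L-position 33 → W
n=40: only reaches 38(W), 37(W), 35(W), 34(W), all W → L
n=41: only reaches 39(W), 38(W), 36(W), 35(W), all W → L
n=42: reaches L-position 40 → W
L entries with 0 ≤ n ≤ 42: n = 0, 1, 8, 9, 16, 17, 24, 25, 32, 33, 40, 41; that makes 12.

12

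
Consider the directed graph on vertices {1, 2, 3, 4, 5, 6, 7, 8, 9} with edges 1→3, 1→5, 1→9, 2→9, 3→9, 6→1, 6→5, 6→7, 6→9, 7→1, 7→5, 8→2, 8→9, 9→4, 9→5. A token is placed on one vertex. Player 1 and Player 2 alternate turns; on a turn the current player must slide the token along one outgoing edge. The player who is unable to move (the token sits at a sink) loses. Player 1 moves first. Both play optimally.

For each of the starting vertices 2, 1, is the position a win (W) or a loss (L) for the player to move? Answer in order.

Work bottom-up. With no move the player to move loses. Otherwise the position is W if at least one move leads to an L position for the opponent, and L if every move leads to a W.
Every edge goes from a vertex to one that appears earlier in the order 5, 4, 9, 3, 1, 2, 8, 7, 6, so processing vertices in that order labels each vertex after all of its successors.
5: no outgoing edge → L
4: no outgoing edge → L
9: can move to 4, which is L ⇒ W
3: the only move is to 9(W), a W ⇒ L
1: can move to 3, which is L ⇒ W
2: the only move is to 9(W), a W ⇒ L
8: can move to 2, which is L ⇒ W
7: can move to 5, which is L ⇒ W
6: can move to 5, which is L ⇒ W

2: L, 1: W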